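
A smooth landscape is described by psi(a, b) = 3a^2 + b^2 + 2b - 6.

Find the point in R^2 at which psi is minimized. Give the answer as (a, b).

psi(a,b) separates as P(a) + Q(b) − 6, so its minimum is min P + min Q − 6.
P'(a) = 6a vanishes at a ∈ {0}; Q'(b) = 2b + 2 vanishes at b ∈ {-1}.
Local minima of P (where P''>0): P(0)=0. Local minima of Q: Q(-1)=-1.
So the global minimum of psi is P(0) + Q(-1) − 6 = 0 − 1 − 6 = -7, attained at (0, -1).

(0, -1)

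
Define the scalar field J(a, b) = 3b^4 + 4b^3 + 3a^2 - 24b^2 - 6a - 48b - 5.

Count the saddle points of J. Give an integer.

1

J separates as a function of a plus a function of b, so ∇J=0 decouples.
∂J/∂a = 6(a - 1) = 0 at a ∈ {1}; ∂J/∂b = 12(b - 2)(b + 1)(b + 2) = 0 at b ∈ {-2, -1, 2}.
The Hessian is diagonal: diag(J_aa, J_bb). Second derivatives: J_aa(1)=6; J_bb(-2)=48, J_bb(-1)=-36, J_bb(2)=144.
Saddle points occur where the two diagonal entries have opposite signs: (1, -1). Count: 1.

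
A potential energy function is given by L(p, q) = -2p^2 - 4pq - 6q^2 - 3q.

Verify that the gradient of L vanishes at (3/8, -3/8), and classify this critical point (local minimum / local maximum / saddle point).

∇L = (-4p - 4q, -4p - 12q - 3); substituting (3/8, -3/8) gives ∇L = (0, 0), so (3/8, -3/8) is indeed a critical point.
The Hessian of L is constant: H = [[-4, -4], [-4, -12]].
det(H) = (-4)·(-12) − (-4)² = 32.
det(H) > 0 and tr(H) = -16 < 0, so H is negative definite and the point is a local maximum.

local maximum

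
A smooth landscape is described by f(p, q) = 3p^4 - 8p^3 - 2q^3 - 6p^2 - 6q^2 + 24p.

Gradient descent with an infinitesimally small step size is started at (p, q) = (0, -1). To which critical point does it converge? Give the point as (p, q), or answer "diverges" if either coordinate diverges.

f is separable, so gradient descent decouples: p follows -∂f/∂p, q follows -∂f/∂q.
∂f/∂p = 12(p - 2)(p - 1)(p + 1); at p=0 this is 24, so p decreases.
∂f/∂q = -6q(q + 2); at q=-1 this is 6, so q decreases.
p converges to its nearest critical value -1 (a local min of the p-part); q converges to -2. The iterate converges to (-1, -2).

(-1, -2)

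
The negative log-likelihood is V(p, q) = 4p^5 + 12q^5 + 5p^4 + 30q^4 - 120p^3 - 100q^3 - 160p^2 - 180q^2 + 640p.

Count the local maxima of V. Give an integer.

4

V separates as a function of p plus a function of q, so ∇V=0 decouples.
∂V/∂p = 20(p - 4)(p - 1)(p + 2)(p + 4) = 0 at p ∈ {-4, -2, 1, 4}; ∂V/∂q = 60q(q - 2)(q + 1)(q + 3) = 0 at q ∈ {-3, -1, 0, 2}.
The Hessian is diagonal: diag(V_pp, V_qq). Second derivatives: V_pp(-4)=-1600, V_pp(-2)=720, V_pp(1)=-900, V_pp(4)=2880; V_qq(-3)=-1800, V_qq(-1)=360, V_qq(0)=-360, V_qq(2)=1800.
Local maxima occur where both diagonal entries negative: (-4, -3), (-4, 0), (1, -3), (1, 0). Count: 4.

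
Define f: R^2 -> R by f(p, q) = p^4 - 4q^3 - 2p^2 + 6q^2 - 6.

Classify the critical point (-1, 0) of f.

The mixed partial ∂²f/∂p∂q is 0, so the Hessian at any point is diag(f_pp, f_qq) = diag(4(3p^2 - 1), 12(-2q + 1)).
At (-1, 0): H = diag(8, 12).
Both eigenvalues are positive, so H is positive definite: a local minimum.

local minimum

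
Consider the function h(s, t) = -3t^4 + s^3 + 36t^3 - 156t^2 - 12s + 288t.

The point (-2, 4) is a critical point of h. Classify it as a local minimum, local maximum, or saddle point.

The mixed partial ∂²h/∂s∂t is 0, so the Hessian at any point is diag(h_ss, h_tt) = diag(6s, 12(-3t^2 + 18t - 26)).
At (-2, 4): H = diag(-12, -24).
Both eigenvalues are negative, so H is negative definite: a local maximum.

local maximum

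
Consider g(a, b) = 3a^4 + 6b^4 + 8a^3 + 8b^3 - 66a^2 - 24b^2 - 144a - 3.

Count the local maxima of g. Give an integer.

g separates as a function of a plus a function of b, so ∇g=0 decouples.
∂g/∂a = 12(a - 3)(a + 1)(a + 4) = 0 at a ∈ {-4, -1, 3}; ∂g/∂b = 24b(b - 1)(b + 2) = 0 at b ∈ {-2, 0, 1}.
The Hessian is diagonal: diag(g_aa, g_bb). Second derivatives: g_aa(-4)=252, g_aa(-1)=-144, g_aa(3)=336; g_bb(-2)=144, g_bb(0)=-48, g_bb(1)=72.
Local maxima occur where both diagonal entries negative: (-1, 0). Count: 1.

1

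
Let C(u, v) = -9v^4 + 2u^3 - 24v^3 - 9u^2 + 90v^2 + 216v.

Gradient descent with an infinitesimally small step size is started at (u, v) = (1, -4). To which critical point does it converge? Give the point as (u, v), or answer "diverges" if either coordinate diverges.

diverges

C is separable, so gradient descent decouples: u follows -∂C/∂u, v follows -∂C/∂v.
∂C/∂u = 6u(u - 3); at u=1 this is -12, so u increases.
∂C/∂v = -36(v - 2)(v + 1)(v + 3); at v=-4 this is 648, so v decreases.
The v-coordinate has no critical point in that direction and runs off to infinity.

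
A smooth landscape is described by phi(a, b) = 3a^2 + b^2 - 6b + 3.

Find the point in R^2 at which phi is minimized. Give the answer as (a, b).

(0, 3)

phi(a,b) separates as P(a) + Q(b) + 3, so its minimum is min P + min Q + 3.
P'(a) = 6a vanishes at a ∈ {0}; Q'(b) = 2b - 6 vanishes at b ∈ {3}.
Local minima of P (where P''>0): P(0)=0. Local minima of Q: Q(3)=-9.
So the global minimum of phi is P(0) + Q(3) + 3 = 0 − 9 + 3 = -6, attained at (0, 3).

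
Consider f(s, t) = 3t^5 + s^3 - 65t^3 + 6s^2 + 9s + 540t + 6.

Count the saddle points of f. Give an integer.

f separates as a function of s plus a function of t, so ∇f=0 decouples.
∂f/∂s = 3(s + 1)(s + 3) = 0 at s ∈ {-3, -1}; ∂f/∂t = 15(t - 3)(t - 2)(t + 2)(t + 3) = 0 at t ∈ {-3, -2, 2, 3}.
The Hessian is diagonal: diag(f_ss, f_tt). Second derivatives: f_ss(-3)=-6, f_ss(-1)=6; f_tt(-3)=-450, f_tt(-2)=300, f_tt(2)=-300, f_tt(3)=450.
Saddle points occur where the two diagonal entries have opposite signs: (-3, -2), (-3, 3), (-1, -3), (-1, 2). Count: 4.

4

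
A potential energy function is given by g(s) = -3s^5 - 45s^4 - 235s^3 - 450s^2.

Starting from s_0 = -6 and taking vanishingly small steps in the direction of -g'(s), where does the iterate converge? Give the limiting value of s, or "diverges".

-5

g'(s) = -15s(s + 3)(s + 4)(s + 5), so g'(-6) = -540.
Gradient descent moves in the -g' direction, i.e. s is increasing.
The nearest critical point in that direction is s = -5, where g'' = 150 > 0 (a local minimum). The iterate converges there.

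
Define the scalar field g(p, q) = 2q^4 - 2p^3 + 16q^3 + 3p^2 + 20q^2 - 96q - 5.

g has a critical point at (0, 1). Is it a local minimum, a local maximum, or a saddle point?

The mixed partial ∂²g/∂p∂q is 0, so the Hessian at any point is diag(g_pp, g_qq) = diag(6(-2p + 1), 8(3q^2 + 12q + 5)).
At (0, 1): H = diag(6, 160).
Both eigenvalues are positive, so H is positive definite: a local minimum.

local minimum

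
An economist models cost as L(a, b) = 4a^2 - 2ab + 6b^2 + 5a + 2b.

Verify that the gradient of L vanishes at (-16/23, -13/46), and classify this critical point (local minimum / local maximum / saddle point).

∇L = (8a - 2b + 5, -2a + 12b + 2); substituting (-16/23, -13/46) gives ∇L = (0, 0), so (-16/23, -13/46) is indeed a critical point.
The Hessian of L is constant: H = [[8, -2], [-2, 12]].
det(H) = 8·12 − (-2)² = 92.
det(H) > 0 and tr(H) = 20 > 0, so H is positive definite and the point is a local minimum.

local minimum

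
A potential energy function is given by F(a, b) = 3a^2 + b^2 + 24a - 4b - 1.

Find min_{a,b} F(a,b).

-53

F(a,b) separates as P(a) + Q(b) − 1, so its minimum is min P + min Q − 1.
P'(a) = 6a + 24 vanishes at a ∈ {-4}; Q'(b) = 2b - 4 vanishes at b ∈ {2}.
Local minima of P (where P''>0): P(-4)=-48. Local minima of Q: Q(2)=-4.
So the global minimum of F is P(-4) + Q(2) − 1 = -48 − 4 − 1 = -53, attained at (-4, 2).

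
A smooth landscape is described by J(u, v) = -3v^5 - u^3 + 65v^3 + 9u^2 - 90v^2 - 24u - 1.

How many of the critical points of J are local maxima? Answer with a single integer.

2

J separates as a function of u plus a function of v, so ∇J=0 decouples.
∂J/∂u = -3(u - 4)(u - 2) = 0 at u ∈ {2, 4}; ∂J/∂v = -15v(v - 3)(v - 1)(v + 4) = 0 at v ∈ {-4, 0, 1, 3}.
The Hessian is diagonal: diag(J_uu, J_vv). Second derivatives: J_uu(2)=6, J_uu(4)=-6; J_vv(-4)=2100, J_vv(0)=-180, J_vv(1)=150, J_vv(3)=-630.
Local maxima occur where both diagonal entries negative: (4, 0), (4, 3). Count: 2.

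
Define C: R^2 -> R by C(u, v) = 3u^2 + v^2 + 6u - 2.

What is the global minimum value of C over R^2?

-5

C(u,v) separates as P(u) + Q(v) − 2, so its minimum is min P + min Q − 2.
P'(u) = 6u + 6 vanishes at u ∈ {-1}; Q'(v) = 2v vanishes at v ∈ {0}.
Local minima of P (where P''>0): P(-1)=-3. Local minima of Q: Q(0)=0.
So the global minimum of C is P(-1) + Q(0) − 2 = -3 + 0 − 2 = -5, attained at (-1, 0).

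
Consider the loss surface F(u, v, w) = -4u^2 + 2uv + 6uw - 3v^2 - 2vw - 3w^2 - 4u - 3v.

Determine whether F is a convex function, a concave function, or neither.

concave

F is quadratic, so its Hessian is the constant matrix H = [[-8, 2, 6], [2, -6, -2], [6, -2, -6]].
Leading principal minors: -8, 44, -64.
Signs alternate −, +, − ⇒ H ≺ 0 ⇒ concave.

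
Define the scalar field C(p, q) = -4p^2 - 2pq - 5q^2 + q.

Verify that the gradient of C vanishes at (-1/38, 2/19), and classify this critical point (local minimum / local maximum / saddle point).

local maximum

∇C = (-8p - 2q, -2p - 10q + 1); substituting (-1/38, 2/19) gives ∇C = (0, 0), so (-1/38, 2/19) is indeed a critical point.
The Hessian of C is constant: H = [[-8, -2], [-2, -10]].
det(H) = (-8)·(-10) − (-2)² = 76.
det(H) > 0 and tr(H) = -18 < 0, so H is negative definite and the point is a local maximum.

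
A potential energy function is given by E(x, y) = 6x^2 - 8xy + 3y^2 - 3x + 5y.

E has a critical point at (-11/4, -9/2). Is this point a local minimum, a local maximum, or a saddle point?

local minimum

The Hessian of E is constant: H = [[12, -8], [-8, 6]].
det(H) = 12·6 − (-8)² = 8.
det(H) > 0 and tr(H) = 18 > 0, so H is positive definite and the point is a local minimum.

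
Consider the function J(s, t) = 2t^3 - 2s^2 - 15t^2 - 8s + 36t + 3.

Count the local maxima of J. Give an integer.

J separates as a function of s plus a function of t, so ∇J=0 decouples.
∂J/∂s = -4(s + 2) = 0 at s ∈ {-2}; ∂J/∂t = 6(t - 3)(t - 2) = 0 at t ∈ {2, 3}.
The Hessian is diagonal: diag(J_ss, J_tt). Second derivatives: J_ss(-2)=-4; J_tt(2)=-6, J_tt(3)=6.
Local maxima occur where both diagonal entries negative: (-2, 2). Count: 1.

1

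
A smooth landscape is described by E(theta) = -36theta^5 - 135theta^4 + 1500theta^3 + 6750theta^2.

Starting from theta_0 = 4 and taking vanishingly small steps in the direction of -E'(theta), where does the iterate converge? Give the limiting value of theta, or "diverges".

0

E'(theta) = -180theta(theta - 5)(theta + 3)(theta + 5), so E'(4) = 45360.
Gradient descent moves in the -E' direction, i.e. theta is decreasing.
The nearest critical point in that direction is theta = 0, where E'' = 13500 > 0 (a local minimum). The iterate converges there.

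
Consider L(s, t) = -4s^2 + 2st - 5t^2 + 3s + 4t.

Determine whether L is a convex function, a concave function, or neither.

L is quadratic, so its Hessian is the constant matrix H = [[-8, 2], [2, -10]].
det(H) = 76, tr(H) = -18.
det(H) > 0 and tr(H) < 0, so H is negative definite everywhere: concave.

concave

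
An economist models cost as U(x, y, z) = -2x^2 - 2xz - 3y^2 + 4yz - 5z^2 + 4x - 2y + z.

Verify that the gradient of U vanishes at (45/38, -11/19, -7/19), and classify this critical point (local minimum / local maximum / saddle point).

∇U = (-4x - 2z + 4, -6y + 4z - 2, -2x + 4y - 10z + 1); substituting (45/38, -11/19, -7/19) gives ∇U = (0, 0, 0), so (45/38, -11/19, -7/19) is indeed a critical point.
The Hessian is constant: H = [[-4, 0, -2], [0, -6, 4], [-2, 4, -10]].
Leading principal minors: Δ₁ = -4, Δ₂ = 24, Δ₃ = -152.
The minors alternate sign starting negative (−, +, −), so H is negative definite: a local maximum.

local maximum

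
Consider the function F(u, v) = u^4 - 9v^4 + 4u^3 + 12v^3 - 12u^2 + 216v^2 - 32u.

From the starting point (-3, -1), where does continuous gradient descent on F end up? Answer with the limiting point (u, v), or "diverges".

(-4, 0)

F is separable, so gradient descent decouples: u follows -∂F/∂u, v follows -∂F/∂v.
∂F/∂u = 4(u - 2)(u + 1)(u + 4); at u=-3 this is 40, so u decreases.
∂F/∂v = -36v(v - 4)(v + 3); at v=-1 this is -360, so v increases.
u converges to its nearest critical value -4 (a local min of the u-part); v converges to 0. The iterate converges to (-4, 0).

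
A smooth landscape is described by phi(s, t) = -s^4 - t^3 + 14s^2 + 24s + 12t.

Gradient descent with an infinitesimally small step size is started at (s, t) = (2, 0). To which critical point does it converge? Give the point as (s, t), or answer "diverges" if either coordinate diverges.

phi is separable, so gradient descent decouples: s follows -∂phi/∂s, t follows -∂phi/∂t.
∂phi/∂s = -4(s - 3)(s + 1)(s + 2); at s=2 this is 48, so s decreases.
∂phi/∂t = -3(t - 2)(t + 2); at t=0 this is 12, so t decreases.
s converges to its nearest critical value -1 (a local min of the s-part); t converges to -2. The iterate converges to (-1, -2).

(-1, -2)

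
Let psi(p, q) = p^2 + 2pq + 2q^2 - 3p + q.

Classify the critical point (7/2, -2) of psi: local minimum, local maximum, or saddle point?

local minimum

The Hessian of psi is constant: H = [[2, 2], [2, 4]].
det(H) = 2·4 − 2² = 4.
det(H) > 0 and tr(H) = 6 > 0, so H is positive definite and the point is a local minimum.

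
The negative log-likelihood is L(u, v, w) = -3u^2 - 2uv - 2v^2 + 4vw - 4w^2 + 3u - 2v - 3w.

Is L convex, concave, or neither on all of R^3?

L is quadratic, so its Hessian is the constant matrix H = [[-6, -2, 0], [-2, -4, 4], [0, 4, -8]].
Leading principal minors: -6, 20, -64.
Signs alternate −, +, − ⇒ H ≺ 0 ⇒ concave.

concave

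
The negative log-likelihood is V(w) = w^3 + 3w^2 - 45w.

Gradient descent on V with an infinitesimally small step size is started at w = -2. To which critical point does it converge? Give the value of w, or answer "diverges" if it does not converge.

3

V'(w) = 3(w - 3)(w + 5), so V'(-2) = -45.
Gradient descent moves in the -V' direction, i.e. w is increasing.
The nearest critical point in that direction is w = 3, where V'' = 24 > 0 (a local minimum). The iterate converges there.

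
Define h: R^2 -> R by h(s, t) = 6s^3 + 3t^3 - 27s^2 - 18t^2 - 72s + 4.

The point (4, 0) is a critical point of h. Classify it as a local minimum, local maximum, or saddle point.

The mixed partial ∂²h/∂s∂t is 0, so the Hessian at any point is diag(h_ss, h_tt) = diag(18(2s - 3), 18(t - 2)).
At (4, 0): H = diag(90, -36).
The eigenvalues have opposite signs, so H is indefinite: a saddle point.

saddle point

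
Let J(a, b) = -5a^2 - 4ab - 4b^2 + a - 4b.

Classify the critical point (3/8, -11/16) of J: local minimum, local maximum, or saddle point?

local maximum

The Hessian of J is constant: H = [[-10, -4], [-4, -8]].
det(H) = (-10)·(-8) − (-4)² = 64.
det(H) > 0 and tr(H) = -18 < 0, so H is negative definite and the point is a local maximum.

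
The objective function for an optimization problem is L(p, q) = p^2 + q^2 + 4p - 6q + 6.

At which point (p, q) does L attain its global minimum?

L(p,q) separates as A(p) + B(q) + 6, so its minimum is min A + min B + 6.
A'(p) = 2p + 4 vanishes at p ∈ {-2}; B'(q) = 2q - 6 vanishes at q ∈ {3}.
Local minima of A (where A''>0): A(-2)=-4. Local minima of B: B(3)=-9.
So the global minimum of L is A(-2) + B(3) + 6 = -4 − 9 + 6 = -7, attained at (-2, 3).

(-2, 3)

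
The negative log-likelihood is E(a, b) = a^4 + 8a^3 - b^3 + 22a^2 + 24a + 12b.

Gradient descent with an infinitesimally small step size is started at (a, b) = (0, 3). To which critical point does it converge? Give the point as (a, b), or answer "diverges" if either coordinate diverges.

E is separable, so gradient descent decouples: a follows -∂E/∂a, b follows -∂E/∂b.
∂E/∂a = 4(a + 1)(a + 2)(a + 3); at a=0 this is 24, so a decreases.
∂E/∂b = -3(b - 2)(b + 2); at b=3 this is -15, so b increases.
The b-coordinate has no critical point in that direction and runs off to infinity.

diverges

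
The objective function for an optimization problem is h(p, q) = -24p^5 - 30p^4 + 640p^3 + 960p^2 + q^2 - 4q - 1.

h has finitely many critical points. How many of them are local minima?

h separates as a function of p plus a function of q, so ∇h=0 decouples.
∂h/∂p = -120p(p - 4)(p + 1)(p + 4) = 0 at p ∈ {-4, -1, 0, 4}; ∂h/∂q = 2(q - 2) = 0 at q ∈ {2}.
The Hessian is diagonal: diag(h_pp, h_qq). Second derivatives: h_pp(-4)=11520, h_pp(-1)=-1800, h_pp(0)=1920, h_pp(4)=-19200; h_qq(2)=2.
Local minima occur where both diagonal entries positive: (-4, 2), (0, 2). Count: 2.

2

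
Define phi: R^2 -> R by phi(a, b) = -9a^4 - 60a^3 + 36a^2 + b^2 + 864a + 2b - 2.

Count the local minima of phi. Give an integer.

phi separates as a function of a plus a function of b, so ∇phi=0 decouples.
∂phi/∂a = -36(a - 2)(a + 3)(a + 4) = 0 at a ∈ {-4, -3, 2}; ∂phi/∂b = 2(b + 1) = 0 at b ∈ {-1}.
The Hessian is diagonal: diag(phi_aa, phi_bb). Second derivatives: phi_aa(-4)=-216, phi_aa(-3)=180, phi_aa(2)=-1080; phi_bb(-1)=2.
Local minima occur where both diagonal entries positive: (-3, -1). Count: 1.

1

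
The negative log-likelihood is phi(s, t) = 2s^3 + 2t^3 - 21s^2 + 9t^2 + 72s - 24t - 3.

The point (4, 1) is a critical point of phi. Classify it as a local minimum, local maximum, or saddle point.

The mixed partial ∂²phi/∂s∂t is 0, so the Hessian at any point is diag(phi_ss, phi_tt) = diag(6(2s - 7), 6(2t + 3)).
At (4, 1): H = diag(6, 30).
Both eigenvalues are positive, so H is positive definite: a local minimum.

local minimum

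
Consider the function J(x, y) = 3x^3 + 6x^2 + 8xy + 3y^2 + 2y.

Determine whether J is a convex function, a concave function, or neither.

neither

The term 3x^3 is cubic, so the Hessian is not constant.
∂²J/∂x² = 18x + 12, which takes both signs as x varies (negative for sufficiently negative x). A diagonal entry of the Hessian changing sign means the Hessian is neither positive- nor negative-semidefinite on all of R^2.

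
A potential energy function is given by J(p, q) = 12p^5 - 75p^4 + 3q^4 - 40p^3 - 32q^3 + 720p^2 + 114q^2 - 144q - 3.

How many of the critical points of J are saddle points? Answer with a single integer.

J separates as a function of p plus a function of q, so ∇J=0 decouples.
∂J/∂p = 60p(p - 4)(p - 3)(p + 2) = 0 at p ∈ {-2, 0, 3, 4}; ∂J/∂q = 12(q - 4)(q - 3)(q - 1) = 0 at q ∈ {1, 3, 4}.
The Hessian is diagonal: diag(J_pp, J_qq). Second derivatives: J_pp(-2)=-3600, J_pp(0)=1440, J_pp(3)=-900, J_pp(4)=1440; J_qq(1)=72, J_qq(3)=-24, J_qq(4)=36.
Saddle points occur where the two diagonal entries have opposite signs: (-2, 1), (-2, 4), (0, 3), (3, 1), (3, 4), (4, 3). Count: 6.

6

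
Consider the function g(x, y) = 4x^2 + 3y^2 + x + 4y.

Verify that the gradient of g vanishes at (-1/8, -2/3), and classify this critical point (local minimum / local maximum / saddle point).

local minimum

∇g = (8x + 1, 6y + 4); substituting (-1/8, -2/3) gives ∇g = (0, 0), so (-1/8, -2/3) is indeed a critical point.
The Hessian of g is constant: H = [[8, 0], [0, 6]].
det(H) = 8·6 − 0² = 48.
det(H) > 0 and tr(H) = 14 > 0, so H is positive definite and the point is a local minimum.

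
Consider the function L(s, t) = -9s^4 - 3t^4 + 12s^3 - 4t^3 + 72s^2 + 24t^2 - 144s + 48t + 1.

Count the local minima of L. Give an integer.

L separates as a function of s plus a function of t, so ∇L=0 decouples.
∂L/∂s = -36(s - 2)(s - 1)(s + 2) = 0 at s ∈ {-2, 1, 2}; ∂L/∂t = -12(t - 2)(t + 1)(t + 2) = 0 at t ∈ {-2, -1, 2}.
The Hessian is diagonal: diag(L_ss, L_tt). Second derivatives: L_ss(-2)=-432, L_ss(1)=108, L_ss(2)=-144; L_tt(-2)=-48, L_tt(-1)=36, L_tt(2)=-144.
Local minima occur where both diagonal entries positive: (1, -1). Count: 1.

1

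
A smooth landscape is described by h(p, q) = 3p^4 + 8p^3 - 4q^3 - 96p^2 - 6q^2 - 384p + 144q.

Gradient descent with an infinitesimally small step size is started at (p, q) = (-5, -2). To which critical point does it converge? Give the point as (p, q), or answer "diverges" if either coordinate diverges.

h is separable, so gradient descent decouples: p follows -∂h/∂p, q follows -∂h/∂q.
∂h/∂p = 12(p - 4)(p + 2)(p + 4); at p=-5 this is -324, so p increases.
∂h/∂q = -12(q - 3)(q + 4); at q=-2 this is 120, so q decreases.
p converges to its nearest critical value -4 (a local min of the p-part); q converges to -4. The iterate converges to (-4, -4).

(-4, -4)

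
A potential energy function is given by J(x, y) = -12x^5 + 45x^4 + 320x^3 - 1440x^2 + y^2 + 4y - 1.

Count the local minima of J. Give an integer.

J separates as a function of x plus a function of y, so ∇J=0 decouples.
∂J/∂x = -60x(x - 4)(x - 3)(x + 4) = 0 at x ∈ {-4, 0, 3, 4}; ∂J/∂y = 2(y + 2) = 0 at y ∈ {-2}.
The Hessian is diagonal: diag(J_xx, J_yy). Second derivatives: J_xx(-4)=13440, J_xx(0)=-2880, J_xx(3)=1260, J_xx(4)=-1920; J_yy(-2)=2.
Local minima occur where both diagonal entries positive: (-4, -2), (3, -2). Count: 2.

2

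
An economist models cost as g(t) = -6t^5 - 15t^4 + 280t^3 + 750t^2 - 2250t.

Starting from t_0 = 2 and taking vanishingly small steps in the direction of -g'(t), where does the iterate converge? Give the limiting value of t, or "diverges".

g'(t) = -30(t - 5)(t - 1)(t + 3)(t + 5), so g'(2) = 3150.
Gradient descent moves in the -g' direction, i.e. t is decreasing.
The nearest critical point in that direction is t = 1, where g'' = 2880 > 0 (a local minimum). The iterate converges there.

1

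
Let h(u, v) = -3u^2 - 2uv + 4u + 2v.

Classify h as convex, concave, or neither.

h is quadratic, so its Hessian is the constant matrix H = [[-6, -2], [-2, 0]].
det(H) = -4, tr(H) = -6.
det(H) < 0, so H is indefinite: neither convex nor concave.

neither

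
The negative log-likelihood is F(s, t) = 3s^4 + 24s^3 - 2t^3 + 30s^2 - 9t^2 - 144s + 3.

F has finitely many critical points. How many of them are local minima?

F separates as a function of s plus a function of t, so ∇F=0 decouples.
∂F/∂s = 12(s - 1)(s + 3)(s + 4) = 0 at s ∈ {-4, -3, 1}; ∂F/∂t = -6t(t + 3) = 0 at t ∈ {-3, 0}.
The Hessian is diagonal: diag(F_ss, F_tt). Second derivatives: F_ss(-4)=60, F_ss(-3)=-48, F_ss(1)=240; F_tt(-3)=18, F_tt(0)=-18.
Local minima occur where both diagonal entries positive: (-4, -3), (1, -3). Count: 2.

2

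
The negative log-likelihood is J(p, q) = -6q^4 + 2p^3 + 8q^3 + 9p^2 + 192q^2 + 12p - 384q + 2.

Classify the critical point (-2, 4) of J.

local maximum

The mixed partial ∂²J/∂p∂q is 0, so the Hessian at any point is diag(J_pp, J_qq) = diag(6(2p + 3), 24(-3q^2 + 2q + 16)).
At (-2, 4): H = diag(-6, -576).
Both eigenvalues are negative, so H is negative definite: a local maximum.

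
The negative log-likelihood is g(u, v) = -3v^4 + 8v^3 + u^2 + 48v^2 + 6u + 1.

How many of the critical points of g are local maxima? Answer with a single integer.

g separates as a function of u plus a function of v, so ∇g=0 decouples.
∂g/∂u = 2(u + 3) = 0 at u ∈ {-3}; ∂g/∂v = -12v(v - 4)(v + 2) = 0 at v ∈ {-2, 0, 4}.
The Hessian is diagonal: diag(g_uu, g_vv). Second derivatives: g_uu(-3)=2; g_vv(-2)=-144, g_vv(0)=96, g_vv(4)=-288.
Local maxima occur where both diagonal entries negative: none. Count: 0.

0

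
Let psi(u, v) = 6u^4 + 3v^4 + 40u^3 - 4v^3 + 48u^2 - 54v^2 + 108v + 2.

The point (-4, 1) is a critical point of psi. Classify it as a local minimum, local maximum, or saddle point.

The mixed partial ∂²psi/∂u∂v is 0, so the Hessian at any point is diag(psi_uu, psi_vv) = diag(24(3u^2 + 10u + 4), 12(3v^2 - 2v - 9)).
At (-4, 1): H = diag(288, -96).
The eigenvalues have opposite signs, so H is indefinite: a saddle point.

saddle point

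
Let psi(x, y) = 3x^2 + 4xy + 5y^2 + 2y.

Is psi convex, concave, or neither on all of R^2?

convex

psi is quadratic, so its Hessian is the constant matrix H = [[6, 4], [4, 10]].
det(H) = 44, tr(H) = 16.
det(H) > 0 and tr(H) > 0, so H is positive definite everywhere: convex.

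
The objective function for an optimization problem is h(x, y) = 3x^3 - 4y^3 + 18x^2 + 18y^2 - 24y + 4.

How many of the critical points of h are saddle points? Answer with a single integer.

2

h separates as a function of x plus a function of y, so ∇h=0 decouples.
∂h/∂x = 9x(x + 4) = 0 at x ∈ {-4, 0}; ∂h/∂y = -12(y - 2)(y - 1) = 0 at y ∈ {1, 2}.
The Hessian is diagonal: diag(h_xx, h_yy). Second derivatives: h_xx(-4)=-36, h_xx(0)=36; h_yy(1)=12, h_yy(2)=-12.
Saddle points occur where the two diagonal entries have opposite signs: (-4, 1), (0, 2). Count: 2.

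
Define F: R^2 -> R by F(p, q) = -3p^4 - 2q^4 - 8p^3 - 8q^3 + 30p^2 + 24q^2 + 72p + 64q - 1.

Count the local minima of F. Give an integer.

F separates as a function of p plus a function of q, so ∇F=0 decouples.
∂F/∂p = -12(p - 2)(p + 1)(p + 3) = 0 at p ∈ {-3, -1, 2}; ∂F/∂q = -8(q - 2)(q + 1)(q + 4) = 0 at q ∈ {-4, -1, 2}.
The Hessian is diagonal: diag(F_pp, F_qq). Second derivatives: F_pp(-3)=-120, F_pp(-1)=72, F_pp(2)=-180; F_qq(-4)=-144, F_qq(-1)=72, F_qq(2)=-144.
Local minima occur where both diagonal entries positive: (-1, -1). Count: 1.

1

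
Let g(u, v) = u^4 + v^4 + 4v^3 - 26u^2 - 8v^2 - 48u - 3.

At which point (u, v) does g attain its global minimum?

(4, -4)

g(u,v) separates as P(u) + Q(v) − 3, so its minimum is min P + min Q − 3.
P'(u) = 4(u - 4)(u + 1)(u + 3) vanishes at u ∈ {-3, -1, 4}; Q'(v) = 4v(v - 1)(v + 4) vanishes at v ∈ {-4, 0, 1}.
Local minima of P (where P''>0): P(-3)=-9, P(4)=-352. Local minima of Q: Q(-4)=-128, Q(1)=-3.
So the global minimum of g is P(4) + Q(-4) − 3 = -352 − 128 − 3 = -483, attained at (4, -4).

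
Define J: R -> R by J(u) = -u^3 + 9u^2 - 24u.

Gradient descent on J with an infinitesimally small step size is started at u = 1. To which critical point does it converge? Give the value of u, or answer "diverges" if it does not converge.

2

J'(u) = -3(u - 4)(u - 2), so J'(1) = -9.
Gradient descent moves in the -J' direction, i.e. u is increasing.
The nearest critical point in that direction is u = 2, where J'' = 6 > 0 (a local minimum). The iterate converges there.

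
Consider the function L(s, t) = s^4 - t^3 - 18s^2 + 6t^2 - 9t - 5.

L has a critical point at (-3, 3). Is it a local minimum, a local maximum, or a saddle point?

saddle point

The mixed partial ∂²L/∂s∂t is 0, so the Hessian at any point is diag(L_ss, L_tt) = diag(12(s^2 - 3), 6(-t + 2)).
At (-3, 3): H = diag(72, -6).
The eigenvalues have opposite signs, so H is indefinite: a saddle point.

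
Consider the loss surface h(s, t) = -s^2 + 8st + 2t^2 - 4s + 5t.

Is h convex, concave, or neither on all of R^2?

h is quadratic, so its Hessian is the constant matrix H = [[-2, 8], [8, 4]].
det(H) = -72, tr(H) = 2.
det(H) < 0, so H is indefinite: neither convex nor concave.

neither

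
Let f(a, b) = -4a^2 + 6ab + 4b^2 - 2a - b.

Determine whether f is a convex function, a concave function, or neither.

neither

f is quadratic, so its Hessian is the constant matrix H = [[-8, 6], [6, 8]].
det(H) = -100, tr(H) = 0.
det(H) < 0, so H is indefinite: neither convex nor concave.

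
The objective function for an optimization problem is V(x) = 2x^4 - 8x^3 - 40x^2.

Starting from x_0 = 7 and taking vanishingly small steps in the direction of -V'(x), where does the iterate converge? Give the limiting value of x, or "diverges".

5

V'(x) = 8x(x - 5)(x + 2), so V'(7) = 1008.
Gradient descent moves in the -V' direction, i.e. x is decreasing.
The nearest critical point in that direction is x = 5, where V'' = 280 > 0 (a local minimum). The iterate converges there.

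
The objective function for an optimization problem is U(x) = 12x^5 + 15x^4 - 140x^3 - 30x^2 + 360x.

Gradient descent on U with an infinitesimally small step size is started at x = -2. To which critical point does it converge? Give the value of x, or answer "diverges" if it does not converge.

U'(x) = 60(x - 2)(x - 1)(x + 1)(x + 3), so U'(-2) = -720.
Gradient descent moves in the -U' direction, i.e. x is increasing.
The nearest critical point in that direction is x = -1, where U'' = 720 > 0 (a local minimum). The iterate converges there.

-1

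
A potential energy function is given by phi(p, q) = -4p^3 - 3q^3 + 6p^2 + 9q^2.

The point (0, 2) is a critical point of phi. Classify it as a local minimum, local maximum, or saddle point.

saddle point

The mixed partial ∂²phi/∂p∂q is 0, so the Hessian at any point is diag(phi_pp, phi_qq) = diag(12(-2p + 1), 18(-q + 1)).
At (0, 2): H = diag(12, -18).
The eigenvalues have opposite signs, so H is indefinite: a saddle point.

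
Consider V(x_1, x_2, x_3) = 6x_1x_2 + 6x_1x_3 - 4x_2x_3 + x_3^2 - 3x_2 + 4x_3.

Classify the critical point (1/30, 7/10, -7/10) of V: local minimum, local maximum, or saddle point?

saddle point

The Hessian is constant: H = [[0, 6, 6], [6, 0, -4], [6, -4, 2]].
Leading principal minors: Δ₁ = 0, Δ₂ = -36, Δ₃ = -360.
The minors fit neither the all-positive nor the alternating-sign pattern, so H is indefinite: a saddle point.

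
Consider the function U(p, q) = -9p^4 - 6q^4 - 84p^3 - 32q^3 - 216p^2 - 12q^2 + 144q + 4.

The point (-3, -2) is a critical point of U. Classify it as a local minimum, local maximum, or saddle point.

local minimum

The mixed partial ∂²U/∂p∂q is 0, so the Hessian at any point is diag(U_pp, U_qq) = diag(-36(3p^2 + 14p + 12), -24(3q^2 + 8q + 1)).
At (-3, -2): H = diag(108, 72).
Both eigenvalues are positive, so H is positive definite: a local minimum.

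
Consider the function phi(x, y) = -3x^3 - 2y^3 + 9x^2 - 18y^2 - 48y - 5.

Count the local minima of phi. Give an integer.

phi separates as a function of x plus a function of y, so ∇phi=0 decouples.
∂phi/∂x = -9x(x - 2) = 0 at x ∈ {0, 2}; ∂phi/∂y = -6(y + 2)(y + 4) = 0 at y ∈ {-4, -2}.
The Hessian is diagonal: diag(phi_xx, phi_yy). Second derivatives: phi_xx(0)=18, phi_xx(2)=-18; phi_yy(-4)=12, phi_yy(-2)=-12.
Local minima occur where both diagonal entries positive: (0, -4). Count: 1.

1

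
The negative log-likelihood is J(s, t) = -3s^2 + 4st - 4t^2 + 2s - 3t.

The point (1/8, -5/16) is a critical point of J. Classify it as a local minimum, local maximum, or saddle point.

The Hessian of J is constant: H = [[-6, 4], [4, -8]].
det(H) = (-6)·(-8) − 4² = 32.
det(H) > 0 and tr(H) = -14 < 0, so H is negative definite and the point is a local maximum.

local maximum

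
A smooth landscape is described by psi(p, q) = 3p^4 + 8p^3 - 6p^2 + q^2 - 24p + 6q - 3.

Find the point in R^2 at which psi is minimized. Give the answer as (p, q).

(1, -3)

psi(p,q) separates as A(p) + B(q) − 3, so its minimum is min A + min B − 3.
A'(p) = 12(p - 1)(p + 1)(p + 2) vanishes at p ∈ {-2, -1, 1}; B'(q) = 2q + 6 vanishes at q ∈ {-3}.
Local minima of A (where A''>0): A(-2)=8, A(1)=-19. Local minima of B: B(-3)=-9.
So the global minimum of psi is A(1) + B(-3) − 3 = -19 − 9 − 3 = -31, attained at (1, -3).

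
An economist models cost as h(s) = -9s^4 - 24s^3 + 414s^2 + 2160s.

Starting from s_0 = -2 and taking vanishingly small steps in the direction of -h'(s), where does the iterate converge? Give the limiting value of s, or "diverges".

h'(s) = -36(s - 5)(s + 3)(s + 4), so h'(-2) = 504.
Gradient descent moves in the -h' direction, i.e. s is decreasing.
The nearest critical point in that direction is s = -3, where h'' = 288 > 0 (a local minimum). The iterate converges there.

-3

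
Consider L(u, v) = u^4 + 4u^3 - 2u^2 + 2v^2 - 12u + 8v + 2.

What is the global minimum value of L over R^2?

-15

L(u,v) separates as P(u) + Q(v) + 2, so its minimum is min P + min Q + 2.
P'(u) = 4(u - 1)(u + 1)(u + 3) vanishes at u ∈ {-3, -1, 1}; Q'(v) = 4v + 8 vanishes at v ∈ {-2}.
Local minima of P (where P''>0): P(-3)=-9, P(1)=-9. Local minima of Q: Q(-2)=-8.
So the global minimum of L is P(-3) + Q(-2) + 2 = -9 − 8 + 2 = -15, attained at (-3, -2).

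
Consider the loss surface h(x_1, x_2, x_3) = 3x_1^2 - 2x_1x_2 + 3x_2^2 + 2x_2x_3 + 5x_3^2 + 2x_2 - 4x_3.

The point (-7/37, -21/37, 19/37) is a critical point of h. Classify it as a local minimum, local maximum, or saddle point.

local minimum

The Hessian is constant: H = [[6, -2, 0], [-2, 6, 2], [0, 2, 10]].
Leading principal minors: Δ₁ = 6, Δ₂ = 32, Δ₃ = 296.
All leading minors are positive, so H is positive definite: a local minimum.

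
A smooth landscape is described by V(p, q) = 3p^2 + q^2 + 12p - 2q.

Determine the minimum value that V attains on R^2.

-13

V(p,q) separates as A(p) + B(q), so its minimum is min A + min B.
A'(p) = 6p + 12 vanishes at p ∈ {-2}; B'(q) = 2q - 2 vanishes at q ∈ {1}.
Local minima of A (where A''>0): A(-2)=-12. Local minima of B: B(1)=-1.
So the global minimum of V is A(-2) + B(1) = -12 − 1 = -13, attained at (-2, 1).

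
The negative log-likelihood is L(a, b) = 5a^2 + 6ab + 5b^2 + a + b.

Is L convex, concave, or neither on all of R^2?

L is quadratic, so its Hessian is the constant matrix H = [[10, 6], [6, 10]].
det(H) = 64, tr(H) = 20.
det(H) > 0 and tr(H) > 0, so H is positive definite everywhere: convex.

convex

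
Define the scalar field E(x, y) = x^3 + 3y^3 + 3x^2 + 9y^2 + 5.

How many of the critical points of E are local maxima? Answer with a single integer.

1

E separates as a function of x plus a function of y, so ∇E=0 decouples.
∂E/∂x = 3x(x + 2) = 0 at x ∈ {-2, 0}; ∂E/∂y = 9y(y + 2) = 0 at y ∈ {-2, 0}.
The Hessian is diagonal: diag(E_xx, E_yy). Second derivatives: E_xx(-2)=-6, E_xx(0)=6; E_yy(-2)=-18, E_yy(0)=18.
Local maxima occur where both diagonal entries negative: (-2, -2). Count: 1.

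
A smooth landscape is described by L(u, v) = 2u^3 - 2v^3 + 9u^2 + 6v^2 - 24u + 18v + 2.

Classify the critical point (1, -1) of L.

The mixed partial ∂²L/∂u∂v is 0, so the Hessian at any point is diag(L_uu, L_vv) = diag(6(2u + 3), 12(-v + 1)).
At (1, -1): H = diag(30, 24).
Both eigenvalues are positive, so H is positive definite: a local minimum.

local minimum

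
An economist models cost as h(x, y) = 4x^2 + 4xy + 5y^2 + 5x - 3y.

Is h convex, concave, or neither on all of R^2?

h is quadratic, so its Hessian is the constant matrix H = [[8, 4], [4, 10]].
det(H) = 64, tr(H) = 18.
det(H) > 0 and tr(H) > 0, so H is positive definite everywhere: convex.

convex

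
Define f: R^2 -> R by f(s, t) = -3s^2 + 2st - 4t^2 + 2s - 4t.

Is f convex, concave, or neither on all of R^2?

concave

f is quadratic, so its Hessian is the constant matrix H = [[-6, 2], [2, -8]].
det(H) = 44, tr(H) = -14.
det(H) > 0 and tr(H) < 0, so H is negative definite everywhere: concave.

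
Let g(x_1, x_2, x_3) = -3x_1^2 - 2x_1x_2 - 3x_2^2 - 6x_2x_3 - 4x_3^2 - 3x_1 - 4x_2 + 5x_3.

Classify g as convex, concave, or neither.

concave

g is quadratic, so its Hessian is the constant matrix H = [[-6, -2, 0], [-2, -6, -6], [0, -6, -8]].
Leading principal minors: -6, 32, -40.
Signs alternate −, +, − ⇒ H ≺ 0 ⇒ concave.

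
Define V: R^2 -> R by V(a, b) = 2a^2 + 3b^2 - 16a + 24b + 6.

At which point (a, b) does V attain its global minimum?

V(a,b) separates as P(a) + Q(b) + 6, so its minimum is min P + min Q + 6.
P'(a) = 4a - 16 vanishes at a ∈ {4}; Q'(b) = 6b + 24 vanishes at b ∈ {-4}.
Local minima of P (where P''>0): P(4)=-32. Local minima of Q: Q(-4)=-48.
So the global minimum of V is P(4) + Q(-4) + 6 = -32 − 48 + 6 = -74, attained at (4, -4).

(4, -4)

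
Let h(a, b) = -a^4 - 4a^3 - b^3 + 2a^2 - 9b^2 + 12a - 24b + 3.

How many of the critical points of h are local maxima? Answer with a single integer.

h separates as a function of a plus a function of b, so ∇h=0 decouples.
∂h/∂a = -4(a - 1)(a + 1)(a + 3) = 0 at a ∈ {-3, -1, 1}; ∂h/∂b = -3(b + 2)(b + 4) = 0 at b ∈ {-4, -2}.
The Hessian is diagonal: diag(h_aa, h_bb). Second derivatives: h_aa(-3)=-32, h_aa(-1)=16, h_aa(1)=-32; h_bb(-4)=6, h_bb(-2)=-6.
Local maxima occur where both diagonal entries negative: (-3, -2), (1, -2). Count: 2.

2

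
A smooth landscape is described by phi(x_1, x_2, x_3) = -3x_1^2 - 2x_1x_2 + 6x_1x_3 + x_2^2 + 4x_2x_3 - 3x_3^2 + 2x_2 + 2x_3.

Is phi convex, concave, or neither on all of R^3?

neither

phi is quadratic, so its Hessian is the constant matrix H = [[-6, -2, 6], [-2, 2, 4], [6, 4, -6]].
Leading principal minors: -6, -16, 24.
Neither pattern holds ⇒ H is indefinite ⇒ neither convex nor concave.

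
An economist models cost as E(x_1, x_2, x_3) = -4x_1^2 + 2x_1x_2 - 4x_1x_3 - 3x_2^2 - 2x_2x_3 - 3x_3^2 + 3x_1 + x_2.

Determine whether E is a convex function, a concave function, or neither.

E is quadratic, so its Hessian is the constant matrix H = [[-8, 2, -4], [2, -6, -2], [-4, -2, -6]].
Leading principal minors: -8, 44, -104.
Signs alternate −, +, − ⇒ H ≺ 0 ⇒ concave.

concave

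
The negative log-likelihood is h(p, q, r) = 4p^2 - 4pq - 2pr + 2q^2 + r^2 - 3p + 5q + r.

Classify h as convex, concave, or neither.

h is quadratic, so its Hessian is the constant matrix H = [[8, -4, -2], [-4, 4, 0], [-2, 0, 2]].
Leading principal minors: 8, 16, 16.
All positive ⇒ H ≻ 0 ⇒ convex.

convex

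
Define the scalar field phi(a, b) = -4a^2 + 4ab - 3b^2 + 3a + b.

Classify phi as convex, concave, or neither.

phi is quadratic, so its Hessian is the constant matrix H = [[-8, 4], [4, -6]].
det(H) = 32, tr(H) = -14.
det(H) > 0 and tr(H) < 0, so H is negative definite everywhere: concave.

concave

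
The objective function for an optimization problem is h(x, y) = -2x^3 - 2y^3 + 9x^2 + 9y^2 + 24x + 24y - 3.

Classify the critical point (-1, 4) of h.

saddle point

The mixed partial ∂²h/∂x∂y is 0, so the Hessian at any point is diag(h_xx, h_yy) = diag(6(-2x + 3), 6(-2y + 3)).
At (-1, 4): H = diag(30, -30).
The eigenvalues have opposite signs, so H is indefinite: a saddle point.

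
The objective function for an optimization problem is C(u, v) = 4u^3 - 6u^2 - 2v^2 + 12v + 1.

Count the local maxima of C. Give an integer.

1

C separates as a function of u plus a function of v, so ∇C=0 decouples.
∂C/∂u = 12u(u - 1) = 0 at u ∈ {0, 1}; ∂C/∂v = -4(v - 3) = 0 at v ∈ {3}.
The Hessian is diagonal: diag(C_uu, C_vv). Second derivatives: C_uu(0)=-12, C_uu(1)=12; C_vv(3)=-4.
Local maxima occur where both diagonal entries negative: (0, 3). Count: 1.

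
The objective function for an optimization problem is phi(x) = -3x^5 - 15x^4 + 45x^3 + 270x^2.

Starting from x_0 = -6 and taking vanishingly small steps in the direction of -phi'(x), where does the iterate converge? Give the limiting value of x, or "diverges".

-4

phi'(x) = -15x(x - 3)(x + 3)(x + 4), so phi'(-6) = -4860.
Gradient descent moves in the -phi' direction, i.e. x is increasing.
The nearest critical point in that direction is x = -4, where phi'' = 420 > 0 (a local minimum). The iterate converges there.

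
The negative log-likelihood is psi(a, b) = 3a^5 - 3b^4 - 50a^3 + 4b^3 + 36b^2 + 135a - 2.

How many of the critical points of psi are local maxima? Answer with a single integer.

psi separates as a function of a plus a function of b, so ∇psi=0 decouples.
∂psi/∂a = 15(a - 3)(a - 1)(a + 1)(a + 3) = 0 at a ∈ {-3, -1, 1, 3}; ∂psi/∂b = -12b(b - 3)(b + 2) = 0 at b ∈ {-2, 0, 3}.
The Hessian is diagonal: diag(psi_aa, psi_bb). Second derivatives: psi_aa(-3)=-720, psi_aa(-1)=240, psi_aa(1)=-240, psi_aa(3)=720; psi_bb(-2)=-120, psi_bb(0)=72, psi_bb(3)=-180.
Local maxima occur where both diagonal entries negative: (-3, -2), (-3, 3), (1, -2), (1, 3). Count: 4.

4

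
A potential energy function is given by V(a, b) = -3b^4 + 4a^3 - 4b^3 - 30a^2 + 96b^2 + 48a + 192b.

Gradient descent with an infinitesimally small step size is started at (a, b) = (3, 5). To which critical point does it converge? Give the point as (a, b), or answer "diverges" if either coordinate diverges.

V is separable, so gradient descent decouples: a follows -∂V/∂a, b follows -∂V/∂b.
∂V/∂a = 12(a - 4)(a - 1); at a=3 this is -24, so a increases.
∂V/∂b = -12(b - 4)(b + 1)(b + 4); at b=5 this is -648, so b increases.
The b-coordinate has no critical point in that direction and runs off to infinity.

diverges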